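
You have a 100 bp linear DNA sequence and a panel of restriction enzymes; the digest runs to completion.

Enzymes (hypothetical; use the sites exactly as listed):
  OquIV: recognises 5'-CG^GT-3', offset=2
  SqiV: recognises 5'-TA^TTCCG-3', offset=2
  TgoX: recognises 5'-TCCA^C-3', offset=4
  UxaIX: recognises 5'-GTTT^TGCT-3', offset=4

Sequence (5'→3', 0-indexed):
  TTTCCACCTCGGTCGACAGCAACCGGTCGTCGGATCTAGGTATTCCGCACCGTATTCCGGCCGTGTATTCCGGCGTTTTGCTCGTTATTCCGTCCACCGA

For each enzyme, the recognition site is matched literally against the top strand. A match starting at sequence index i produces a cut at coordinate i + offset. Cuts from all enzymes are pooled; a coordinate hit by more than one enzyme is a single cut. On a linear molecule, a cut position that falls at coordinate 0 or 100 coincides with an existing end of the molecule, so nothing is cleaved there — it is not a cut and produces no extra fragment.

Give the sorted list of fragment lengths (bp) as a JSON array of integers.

[4,5,6,9,9,11,12,13,14,17]

Per-enzyme occurrences:
  OquIV CGGT/2: at [9, 23] ⇒ [11, 25]
  SqiV TATTCCG/2: at [40, 52, 65, 85] ⇒ [42, 54, 67, 87]
  TgoX TCCAC/4: at [2, 92] ⇒ [6, 96]
  UxaIX GTTTTGCT/4: at [74] ⇒ [78]

All cut coordinates (distinct, sorted): [6, 11, 25, 42, 54, 67, 78, 87, 96]

Fragments:
  [0,6): 6 bp
  [6,11): 5 bp
  [11,25): 14 bp
  [25,42): 17 bp
  [42,54): 12 bp
  [54,67): 13 bp
  [67,78): 11 bp
  [78,87): 9 bp
  [87,96): 9 bp
  [96,100): 4 bp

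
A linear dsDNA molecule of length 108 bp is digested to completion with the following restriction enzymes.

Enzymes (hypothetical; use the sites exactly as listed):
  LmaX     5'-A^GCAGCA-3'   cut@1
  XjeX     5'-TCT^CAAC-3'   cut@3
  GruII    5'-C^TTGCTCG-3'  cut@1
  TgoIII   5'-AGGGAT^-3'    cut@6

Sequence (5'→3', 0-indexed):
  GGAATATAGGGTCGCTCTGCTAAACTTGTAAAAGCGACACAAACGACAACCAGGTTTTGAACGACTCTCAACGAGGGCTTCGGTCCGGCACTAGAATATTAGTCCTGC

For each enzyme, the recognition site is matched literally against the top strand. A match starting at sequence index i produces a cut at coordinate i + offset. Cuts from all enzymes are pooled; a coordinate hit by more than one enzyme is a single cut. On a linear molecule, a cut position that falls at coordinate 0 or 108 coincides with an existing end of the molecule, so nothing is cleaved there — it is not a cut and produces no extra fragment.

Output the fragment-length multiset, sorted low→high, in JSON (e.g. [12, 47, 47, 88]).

Site scan:
  LmaX (AGCAGCA, off=1): no sites
  XjeX (TCTCAAC, off=3): starts [65] → cuts [68]
  GruII (CTTGCTCG, off=1): no sites
  TgoIII (AGGGAT, off=6): no sites

All cut coordinates (distinct, sorted): [68]

Fragments:
  [0,68): 68 bp
  [68,108): 40 bp

[40,68]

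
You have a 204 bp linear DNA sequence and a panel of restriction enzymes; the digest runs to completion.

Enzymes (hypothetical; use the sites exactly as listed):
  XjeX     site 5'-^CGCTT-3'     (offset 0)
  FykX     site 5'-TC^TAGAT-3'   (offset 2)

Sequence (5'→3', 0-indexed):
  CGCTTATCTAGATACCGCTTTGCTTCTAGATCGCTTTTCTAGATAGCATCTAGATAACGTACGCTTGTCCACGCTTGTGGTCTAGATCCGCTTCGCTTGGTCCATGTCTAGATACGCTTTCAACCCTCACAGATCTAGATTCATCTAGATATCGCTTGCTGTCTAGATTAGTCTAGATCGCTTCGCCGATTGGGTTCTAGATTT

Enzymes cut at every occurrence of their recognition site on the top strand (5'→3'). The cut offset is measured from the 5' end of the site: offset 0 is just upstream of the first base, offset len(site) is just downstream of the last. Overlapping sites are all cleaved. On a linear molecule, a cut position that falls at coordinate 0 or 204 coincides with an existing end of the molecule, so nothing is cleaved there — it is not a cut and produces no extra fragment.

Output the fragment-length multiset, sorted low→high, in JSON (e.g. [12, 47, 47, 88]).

Site scan:
  XjeX CGCTT/0: at [0, 15, 31, 61, 71, 88, 93, 114, 152, 178] ⇒ [15, 31, 61, 71, 88, 93, 114, 152, 178] (position 0 is a terminus of the linear molecule — no cut)
  FykX TCTAGAT/2: at [6, 24, 37, 48, 80, 106, 133, 143, 161, 171, 195] ⇒ [8, 26, 39, 50, 82, 108, 135, 145, 163, 173, 197]

All cut coordinates (distinct, sorted): [8, 15, 26, 31, 39, 50, 61, 71, 82, 88, 93, 108, 114, 135, 145, 152, 163, 173, 178, 197]

Fragments:
  [0,8): 8 bp
  [8,15): 7 bp
  [15,26): 11 bp
  [26,31): 5 bp
  [31,39): 8 bp
  [39,50): 11 bp
  [50,61): 11 bp
  [61,71): 10 bp
  [71,82): 11 bp
  [82,88): 6 bp
  [88,93): 5 bp
  [93,108): 15 bp
  [108,114): 6 bp
  [114,135): 21 bp
  [135,145): 10 bp
  [145,152): 7 bp
  [152,163): 11 bp
  [163,173): 10 bp
  [173,178): 5 bp
  [178,197): 19 bp
  [197,204): 7 bp

[5,5,5,6,6,7,7,7,8,8,10,10,10,11,11,11,11,11,15,19,21]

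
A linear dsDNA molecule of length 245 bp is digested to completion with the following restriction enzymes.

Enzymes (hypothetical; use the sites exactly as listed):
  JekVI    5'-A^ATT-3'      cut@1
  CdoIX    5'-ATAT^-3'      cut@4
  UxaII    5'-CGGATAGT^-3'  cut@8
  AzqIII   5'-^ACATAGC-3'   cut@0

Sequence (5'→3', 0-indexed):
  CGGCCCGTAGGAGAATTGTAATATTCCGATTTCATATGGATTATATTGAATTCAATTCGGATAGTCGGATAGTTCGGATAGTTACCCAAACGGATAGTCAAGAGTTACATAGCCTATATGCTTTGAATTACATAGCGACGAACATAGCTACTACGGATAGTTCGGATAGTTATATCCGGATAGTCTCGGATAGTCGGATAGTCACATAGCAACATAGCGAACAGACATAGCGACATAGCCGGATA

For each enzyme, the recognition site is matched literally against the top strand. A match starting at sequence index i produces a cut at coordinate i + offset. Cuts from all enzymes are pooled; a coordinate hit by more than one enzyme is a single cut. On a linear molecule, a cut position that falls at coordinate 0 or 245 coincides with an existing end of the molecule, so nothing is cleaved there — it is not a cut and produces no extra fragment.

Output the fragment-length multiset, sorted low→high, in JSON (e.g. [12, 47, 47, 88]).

Per-enzyme occurrences:
  JekVI AATT/1: at [13, 48, 53, 125] ⇒ [14, 49, 54, 126]
  CdoIX ATAT/4: at [20, 33, 42, 115, 171] ⇒ [24, 37, 46, 119, 175]
  UxaII CGGATAGT/8: at [57, 65, 74, 90, 153, 162, 176, 186, 194] ⇒ [65, 73, 82, 98, 161, 170, 184, 194, 202]
  AzqIII ACATAGC/0: at [106, 129, 141, 203, 211, 224, 232] ⇒ [106, 129, 141, 203, 211, 224, 232]

Pooled cuts: [14, 24, 37, 46, 49, 54, 65, 73, 82, 98, 106, 119, 126, 129, 141, 161, 170, 175, 184, 194, 202, 203, 211, 224, 232]

Fragment lengths:
  [0,14): 14 bp
  [14,24): 10 bp
  [24,37): 13 bp
  [37,46): 9 bp
  [46,49): 3 bp
  [49,54): 5 bp
  [54,65): 11 bp
  [65,73): 8 bp
  [73,82): 9 bp
  [82,98): 16 bp
  [98,106): 8 bp
  [106,119): 13 bp
  [119,126): 7 bp
  [126,129): 3 bp
  [129,141): 12 bp
  [141,161): 20 bp
  [161,170): 9 bp
  [170,175): 5 bp
  [175,184): 9 bp
  [184,194): 10 bp
  [194,202): 8 bp
  [202,203): 1 bp
  [203,211): 8 bp
  [211,224): 13 bp
  [224,232): 8 bp
  [232,245): 13 bp

[1,3,3,5,5,7,8,8,8,8,8,9,9,9,9,10,10,11,12,13,13,13,13,14,16,20]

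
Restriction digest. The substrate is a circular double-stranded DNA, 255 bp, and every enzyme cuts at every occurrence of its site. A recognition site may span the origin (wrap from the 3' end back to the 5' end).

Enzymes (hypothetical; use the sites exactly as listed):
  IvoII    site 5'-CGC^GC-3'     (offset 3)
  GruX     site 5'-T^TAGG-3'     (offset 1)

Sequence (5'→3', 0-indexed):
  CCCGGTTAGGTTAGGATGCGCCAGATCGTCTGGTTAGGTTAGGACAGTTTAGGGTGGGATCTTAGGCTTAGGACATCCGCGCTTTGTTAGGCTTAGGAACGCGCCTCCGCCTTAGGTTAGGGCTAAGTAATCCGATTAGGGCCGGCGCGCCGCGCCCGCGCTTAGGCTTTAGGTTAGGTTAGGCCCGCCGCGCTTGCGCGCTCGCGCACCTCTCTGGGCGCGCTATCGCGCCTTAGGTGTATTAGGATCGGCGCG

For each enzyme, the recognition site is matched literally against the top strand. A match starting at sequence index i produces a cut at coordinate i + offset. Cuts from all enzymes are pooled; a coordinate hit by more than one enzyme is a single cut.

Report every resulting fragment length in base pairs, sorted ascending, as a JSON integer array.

Site scan:
  IvoII (CGCGC, off=3): starts [77, 99, 145, 150, 156, 188, 196, 202, 218, 226, 251] → cuts [80, 102, 148, 153, 159, 191, 199, 205, 221, 229, 254]
  GruX (TTAGG, off=1): starts [5, 10, 33, 38, 48, 61, 67, 86, 92, 111, 116, 135, 161, 168, 173, 178, 232, 241] → cuts [6, 11, 34, 39, 49, 62, 68, 87, 93, 112, 117, 136, 162, 169, 174, 179, 233, 242]

All cut coordinates (distinct, sorted): [6, 11, 34, 39, 49, 62, 68, 80, 87, 93, 102, 112, 117, 136, 148, 153, 159, 162, 169, 174, 179, 191, 199, 205, 221, 229, 233, 242, 254]

Fragment lengths:
  6→11: 5 bp
  11→34: 23 bp
  34→39: 5 bp
  39→49: 10 bp
  49→62: 13 bp
  62→68: 6 bp
  68→80: 12 bp
  80→87: 7 bp
  87→93: 6 bp
  93→102: 9 bp
  102→112: 10 bp
  112→117: 5 bp
  117→136: 19 bp
  136→148: 12 bp
  148→153: 5 bp
  153→159: 6 bp
  159→162: 3 bp
  162→169: 7 bp
  169→174: 5 bp
  174→179: 5 bp
  179→191: 12 bp
  191→199: 8 bp
  199→205: 6 bp
  205→221: 16 bp
  221→229: 8 bp
  229→233: 4 bp
  233→242: 9 bp
  242→254: 12 bp
  254→6 (wrap): 255-254+6 = 7 bp

[3,4,5,5,5,5,5,5,6,6,6,6,7,7,7,8,8,9,9,10,10,12,12,12,12,13,16,19,23]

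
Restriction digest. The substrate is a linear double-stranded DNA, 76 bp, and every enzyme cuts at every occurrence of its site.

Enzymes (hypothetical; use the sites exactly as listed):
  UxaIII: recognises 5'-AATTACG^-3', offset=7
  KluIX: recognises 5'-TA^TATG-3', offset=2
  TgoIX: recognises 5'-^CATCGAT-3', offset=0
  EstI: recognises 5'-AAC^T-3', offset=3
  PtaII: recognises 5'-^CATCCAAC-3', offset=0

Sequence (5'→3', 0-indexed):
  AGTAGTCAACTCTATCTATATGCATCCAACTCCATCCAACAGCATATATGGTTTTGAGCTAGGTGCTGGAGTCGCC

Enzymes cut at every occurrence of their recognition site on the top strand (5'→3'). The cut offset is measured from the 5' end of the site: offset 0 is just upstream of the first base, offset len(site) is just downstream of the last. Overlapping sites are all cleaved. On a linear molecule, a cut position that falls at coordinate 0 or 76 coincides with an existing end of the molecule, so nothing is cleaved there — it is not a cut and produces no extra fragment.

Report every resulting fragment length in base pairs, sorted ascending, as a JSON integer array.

Site scan:
  UxaIII (AATTACG, off=7): no sites
  KluIX TATATG/2: at [16, 44] ⇒ [18, 46]
  TgoIX (CATCGAT, off=0): no sites
  EstI AACT/3: at [7, 27] ⇒ [10, 30]
  PtaII CATCCAAC/0: at [22, 32] ⇒ [22, 32]

All cut coordinates (distinct, sorted): [10, 18, 22, 30, 32, 46]

Fragments:
  [0,10): 10 bp
  [10,18): 8 bp
  [18,22): 4 bp
  [22,30): 8 bp
  [30,32): 2 bp
  [32,46): 14 bp
  [46,76): 30 bp

[2,4,8,8,10,14,30]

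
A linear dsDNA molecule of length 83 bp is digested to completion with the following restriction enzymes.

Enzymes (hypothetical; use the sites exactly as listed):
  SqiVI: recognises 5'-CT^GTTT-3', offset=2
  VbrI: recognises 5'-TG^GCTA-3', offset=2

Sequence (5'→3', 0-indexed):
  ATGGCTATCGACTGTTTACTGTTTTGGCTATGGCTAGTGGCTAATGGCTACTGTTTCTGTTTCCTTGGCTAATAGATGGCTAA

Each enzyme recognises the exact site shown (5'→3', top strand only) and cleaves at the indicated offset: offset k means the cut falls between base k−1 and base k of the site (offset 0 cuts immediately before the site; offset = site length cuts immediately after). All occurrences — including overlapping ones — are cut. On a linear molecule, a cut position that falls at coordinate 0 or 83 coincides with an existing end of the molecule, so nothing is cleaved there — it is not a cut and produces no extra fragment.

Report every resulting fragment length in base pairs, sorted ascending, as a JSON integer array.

[3,5,6,6,6,6,7,7,7,9,10,11]

Per-enzyme occurrences:
  SqiVI CTGTTT/2: at [11, 18, 50, 56] ⇒ [13, 20, 52, 58]
  VbrI TGGCTA/2: at [1, 24, 30, 37, 44, 65, 76] ⇒ [3, 26, 32, 39, 46, 67, 78]

All cut coordinates (distinct, sorted): [3, 13, 20, 26, 32, 39, 46, 52, 58, 67, 78]

Fragment lengths:
  [0,3): 3 bp
  [3,13): 10 bp
  [13,20): 7 bp
  [20,26): 6 bp
  [26,32): 6 bp
  [32,39): 7 bp
  [39,46): 7 bp
  [46,52): 6 bp
  [52,58): 6 bp
  [58,67): 9 bp
  [67,78): 11 bp
  [78,83): 5 bp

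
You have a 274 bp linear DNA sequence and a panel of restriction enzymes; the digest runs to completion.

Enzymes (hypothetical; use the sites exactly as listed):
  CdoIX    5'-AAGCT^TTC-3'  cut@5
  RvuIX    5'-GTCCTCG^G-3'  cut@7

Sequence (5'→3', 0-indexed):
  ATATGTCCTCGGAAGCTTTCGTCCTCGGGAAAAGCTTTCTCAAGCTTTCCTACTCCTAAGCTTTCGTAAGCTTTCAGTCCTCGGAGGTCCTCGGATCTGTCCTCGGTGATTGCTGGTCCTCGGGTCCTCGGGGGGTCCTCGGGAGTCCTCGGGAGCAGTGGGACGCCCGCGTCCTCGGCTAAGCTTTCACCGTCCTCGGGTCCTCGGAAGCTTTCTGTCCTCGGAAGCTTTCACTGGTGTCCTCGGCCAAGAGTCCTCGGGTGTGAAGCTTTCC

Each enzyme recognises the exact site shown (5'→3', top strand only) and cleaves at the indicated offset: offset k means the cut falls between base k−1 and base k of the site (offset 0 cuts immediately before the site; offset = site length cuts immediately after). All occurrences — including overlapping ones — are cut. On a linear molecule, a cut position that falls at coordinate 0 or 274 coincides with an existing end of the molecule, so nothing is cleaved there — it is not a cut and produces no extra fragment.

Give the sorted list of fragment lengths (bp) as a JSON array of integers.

[4,6,6,6,8,8,8,9,10,10,10,10,10,11,11,11,11,11,12,13,14,16,16,17,26]

Scan for sites:
  CdoIX (AAGCTTTC, off=5): starts [12, 31, 41, 57, 67, 180, 207, 224, 265] → cuts [17, 36, 46, 62, 72, 185, 212, 229, 270]
  RvuIX (GTCCTCGG, off=7): starts [4, 20, 76, 86, 98, 115, 123, 134, 144, 170, 191, 199, 216, 238, 252] → cuts [11, 27, 83, 93, 105, 122, 130, 141, 151, 177, 198, 206, 223, 245, 259]

Pooled cuts: [11, 17, 27, 36, 46, 62, 72, 83, 93, 105, 122, 130, 141, 151, 177, 185, 198, 206, 212, 223, 229, 245, 259, 270]

Fragment lengths:
  [0,11): 11 bp
  [11,17): 6 bp
  [17,27): 10 bp
  [27,36): 9 bp
  [36,46): 10 bp
  [46,62): 16 bp
  [62,72): 10 bp
  [72,83): 11 bp
  [83,93): 10 bp
  [93,105): 12 bp
  [105,122): 17 bp
  [122,130): 8 bp
  [130,141): 11 bp
  [141,151): 10 bp
  [151,177): 26 bp
  [177,185): 8 bp
  [185,198): 13 bp
  [198,206): 8 bp
  [206,212): 6 bp
  [212,223): 11 bp
  [223,229): 6 bp
  [229,245): 16 bp
  [245,259): 14 bp
  [259,270): 11 bp
  [270,274): 4 bp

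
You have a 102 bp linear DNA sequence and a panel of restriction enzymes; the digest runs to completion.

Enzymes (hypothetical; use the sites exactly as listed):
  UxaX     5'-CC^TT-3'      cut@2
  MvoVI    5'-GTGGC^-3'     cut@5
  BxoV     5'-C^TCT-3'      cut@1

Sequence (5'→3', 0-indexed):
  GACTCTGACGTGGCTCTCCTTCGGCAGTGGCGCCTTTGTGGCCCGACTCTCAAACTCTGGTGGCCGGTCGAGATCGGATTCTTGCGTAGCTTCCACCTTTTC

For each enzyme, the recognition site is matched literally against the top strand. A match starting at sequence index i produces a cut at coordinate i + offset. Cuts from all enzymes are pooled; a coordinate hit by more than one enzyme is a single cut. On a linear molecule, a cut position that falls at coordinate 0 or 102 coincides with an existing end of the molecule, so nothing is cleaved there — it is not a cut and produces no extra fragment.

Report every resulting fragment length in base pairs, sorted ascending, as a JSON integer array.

[3,3,5,5,5,8,8,9,11,12,33]

Scan for sites:
  UxaX (CCTT, off=2): starts [17, 32, 95] → cuts [19, 34, 97]
  MvoVI (GTGGC, off=5): starts [9, 26, 37, 59] → cuts [14, 31, 42, 64]
  BxoV (CTCT, off=1): starts [2, 13, 46, 54] → cuts [3, 14, 47, 55]

Pooled cuts: [3, 14, 19, 31, 34, 42, 47, 55, 64, 97]

Fragments:
  [0,3): 3 bp
  [3,14): 11 bp
  [14,19): 5 bp
  [19,31): 12 bp
  [31,34): 3 bp
  [34,42): 8 bp
  [42,47): 5 bp
  [47,55): 8 bp
  [55,64): 9 bp
  [64,97): 33 bp
  [97,102): 5 bp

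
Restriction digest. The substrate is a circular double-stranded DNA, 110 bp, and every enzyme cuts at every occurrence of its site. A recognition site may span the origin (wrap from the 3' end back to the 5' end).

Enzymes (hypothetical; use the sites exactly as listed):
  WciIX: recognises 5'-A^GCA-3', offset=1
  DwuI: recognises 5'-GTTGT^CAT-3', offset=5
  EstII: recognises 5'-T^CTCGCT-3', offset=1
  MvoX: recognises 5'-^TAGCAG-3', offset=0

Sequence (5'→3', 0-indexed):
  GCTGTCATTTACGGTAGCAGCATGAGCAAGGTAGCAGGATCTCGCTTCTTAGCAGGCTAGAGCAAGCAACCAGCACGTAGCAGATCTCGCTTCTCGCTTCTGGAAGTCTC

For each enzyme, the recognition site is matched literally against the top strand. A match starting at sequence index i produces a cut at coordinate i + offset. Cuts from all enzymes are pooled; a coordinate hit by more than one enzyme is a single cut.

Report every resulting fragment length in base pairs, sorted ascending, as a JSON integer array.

[2,2,2,2,3,4,5,6,6,6,7,7,7,9,10,15,17]

Per-enzyme occurrences:
  WciIX AGCA/1: at [15, 18, 24, 32, 50, 60, 64, 71, 78] ⇒ [16, 19, 25, 33, 51, 61, 65, 72, 79]
  DwuI (GTTGTCAT, off=5): no sites
  EstII TCTCGCT/1: at [39, 84, 91, 106] ⇒ [40, 85, 92, 107]
  MvoX TAGCAG/0: at [14, 31, 49, 77] ⇒ [14, 31, 49, 77]

Pooled cuts: [14, 16, 19, 25, 31, 33, 40, 49, 51, 61, 65, 72, 77, 79, 85, 92, 107]

Fragments:
  14→16: 2 bp
  16→19: 3 bp
  19→25: 6 bp
  25→31: 6 bp
  31→33: 2 bp
  33→40: 7 bp
  40→49: 9 bp
  49→51: 2 bp
  51→61: 10 bp
  61→65: 4 bp
  65→72: 7 bp
  72→77: 5 bp
  77→79: 2 bp
  79→85: 6 bp
  85→92: 7 bp
  92→107: 15 bp
  107→14 (wrap): 110-107+14 = 17 bp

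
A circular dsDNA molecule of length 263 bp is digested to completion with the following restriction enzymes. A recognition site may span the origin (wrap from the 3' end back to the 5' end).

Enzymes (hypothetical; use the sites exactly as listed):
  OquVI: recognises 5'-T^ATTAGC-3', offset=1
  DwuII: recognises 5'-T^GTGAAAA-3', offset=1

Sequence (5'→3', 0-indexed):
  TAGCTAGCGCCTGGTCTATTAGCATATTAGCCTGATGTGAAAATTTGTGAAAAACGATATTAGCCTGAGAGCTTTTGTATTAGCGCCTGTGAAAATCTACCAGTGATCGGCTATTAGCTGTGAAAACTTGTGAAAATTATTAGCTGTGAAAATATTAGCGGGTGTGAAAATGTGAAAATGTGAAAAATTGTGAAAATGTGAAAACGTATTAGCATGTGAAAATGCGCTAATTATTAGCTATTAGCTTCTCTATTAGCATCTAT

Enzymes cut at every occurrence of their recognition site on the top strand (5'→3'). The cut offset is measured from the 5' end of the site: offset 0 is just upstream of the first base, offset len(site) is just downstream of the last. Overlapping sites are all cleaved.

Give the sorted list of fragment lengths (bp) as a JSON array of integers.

Per-enzyme occurrences:
  OquVI TATTAGC/1: at [16, 24, 57, 77, 111, 137, 152, 206, 231, 238, 250, 260] ⇒ [17, 25, 58, 78, 112, 138, 153, 207, 232, 239, 251, 261]
  DwuII TGTGAAAA/1: at [35, 45, 87, 118, 128, 144, 162, 170, 178, 188, 196, 214] ⇒ [36, 46, 88, 119, 129, 145, 163, 171, 179, 189, 197, 215]

All cut coordinates (distinct, sorted): [17, 25, 36, 46, 58, 78, 88, 112, 119, 129, 138, 145, 153, 163, 171, 179, 189, 197, 207, 215, 232, 239, 251, 261]

Fragments:
  17→25: 8 bp
  25→36: 11 bp
  36→46: 10 bp
  46→58: 12 bp
  58→78: 20 bp
  78→88: 10 bp
  88→112: 24 bp
  112→119: 7 bp
  119→129: 10 bp
  129→138: 9 bp
  138→145: 7 bp
  145→153: 8 bp
  153→163: 10 bp
  163→171: 8 bp
  171→179: 8 bp
  179→189: 10 bp
  189→197: 8 bp
  197→207: 10 bp
  207→215: 8 bp
  215→232: 17 bp
  232→239: 7 bp
  239→251: 12 bp
  251→261: 10 bp
  261→17 (wrap): 263-261+17 = 19 bp

[7,7,7,8,8,8,8,8,8,9,10,10,10,10,10,10,10,11,12,12,17,19,20,24]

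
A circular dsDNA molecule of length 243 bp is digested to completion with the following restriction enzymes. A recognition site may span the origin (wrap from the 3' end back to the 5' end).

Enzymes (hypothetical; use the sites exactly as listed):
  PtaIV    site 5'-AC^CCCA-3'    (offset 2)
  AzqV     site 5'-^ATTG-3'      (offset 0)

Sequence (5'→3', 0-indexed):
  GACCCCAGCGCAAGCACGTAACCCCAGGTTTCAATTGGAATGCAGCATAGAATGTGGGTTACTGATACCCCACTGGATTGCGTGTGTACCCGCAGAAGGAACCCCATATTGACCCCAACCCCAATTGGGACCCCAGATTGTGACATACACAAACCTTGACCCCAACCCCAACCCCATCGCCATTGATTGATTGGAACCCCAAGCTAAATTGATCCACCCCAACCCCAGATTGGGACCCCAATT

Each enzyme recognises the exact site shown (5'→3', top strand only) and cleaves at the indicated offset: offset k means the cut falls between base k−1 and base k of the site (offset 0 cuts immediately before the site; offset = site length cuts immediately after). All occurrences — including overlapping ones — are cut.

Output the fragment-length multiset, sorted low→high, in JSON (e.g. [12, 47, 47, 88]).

Scan for sites:
  PtaIV (ACCCCA, off=2): starts [1, 20, 66, 100, 111, 117, 129, 158, 164, 170, 195, 215, 221, 234] → cuts [3, 22, 68, 102, 113, 119, 131, 160, 166, 172, 197, 217, 223, 236]
  AzqV (ATTG, off=0): starts [33, 76, 107, 123, 136, 181, 185, 189, 207, 228, 240] → cuts [33, 76, 107, 123, 136, 181, 185, 189, 207, 228, 240]

All cut coordinates (distinct, sorted): [3, 22, 33, 68, 76, 102, 107, 113, 119, 123, 131, 136, 160, 166, 172, 181, 185, 189, 197, 207, 217, 223, 228, 236, 240]

Fragments:
  3→22: 19 bp
  22→33: 11 bp
  33→68: 35 bp
  68→76: 8 bp
  76→102: 26 bp
  102→107: 5 bp
  107→113: 6 bp
  113→119: 6 bp
  119→123: 4 bp
  123→131: 8 bp
  131→136: 5 bp
  136→160: 24 bp
  160→166: 6 bp
  166→172: 6 bp
  172→181: 9 bp
  181→185: 4 bp
  185→189: 4 bp
  189→197: 8 bp
  197→207: 10 bp
  207→217: 10 bp
  217→223: 6 bp
  223→228: 5 bp
  228→236: 8 bp
  236→240: 4 bp
  240→3 (wrap): 243-240+3 = 6 bp

[4,4,4,4,5,5,5,6,6,6,6,6,6,8,8,8,8,9,10,10,11,19,24,26,35]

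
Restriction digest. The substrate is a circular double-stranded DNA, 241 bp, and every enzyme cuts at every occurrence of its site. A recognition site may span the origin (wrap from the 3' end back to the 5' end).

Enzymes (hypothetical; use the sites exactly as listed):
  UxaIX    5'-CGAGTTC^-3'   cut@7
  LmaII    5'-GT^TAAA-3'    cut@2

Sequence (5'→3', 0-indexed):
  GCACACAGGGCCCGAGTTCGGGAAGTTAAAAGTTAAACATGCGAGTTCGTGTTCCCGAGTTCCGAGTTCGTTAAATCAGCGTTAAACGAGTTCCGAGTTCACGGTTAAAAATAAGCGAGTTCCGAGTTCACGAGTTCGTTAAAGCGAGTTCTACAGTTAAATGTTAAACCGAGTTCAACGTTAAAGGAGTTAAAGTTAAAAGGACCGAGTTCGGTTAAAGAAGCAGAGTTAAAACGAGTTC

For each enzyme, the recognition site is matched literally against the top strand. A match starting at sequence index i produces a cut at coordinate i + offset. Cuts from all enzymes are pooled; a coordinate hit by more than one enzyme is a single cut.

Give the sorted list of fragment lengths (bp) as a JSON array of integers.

Site scan:
  UxaIX (CGAGTTC, off=7): starts [12, 41, 55, 62, 86, 93, 115, 122, 130, 144, 169, 205, 234] → cuts [0, 19, 48, 62, 69, 93, 100, 122, 129, 137, 151, 176, 212]
  LmaII (GTTAAA, off=2): starts [24, 31, 69, 80, 103, 137, 155, 162, 179, 188, 194, 213, 227] → cuts [26, 33, 71, 82, 105, 139, 157, 164, 181, 190, 196, 215, 229]

All cut coordinates (distinct, sorted): [0, 19, 26, 33, 48, 62, 69, 71, 82, 93, 100, 105, 122, 129, 137, 139, 151, 157, 164, 176, 181, 190, 196, 212, 215, 229]

Fragment lengths:
  0→19: 19 bp
  19→26: 7 bp
  26→33: 7 bp
  33→48: 15 bp
  48→62: 14 bp
  62→69: 7 bp
  69→71: 2 bp
  71→82: 11 bp
  82→93: 11 bp
  93→100: 7 bp
  100→105: 5 bp
  105→122: 17 bp
  122→129: 7 bp
  129→137: 8 bp
  137→139: 2 bp
  139→151: 12 bp
  151→157: 6 bp
  157→164: 7 bp
  164→176: 12 bp
  176→181: 5 bp
  181→190: 9 bp
  190→196: 6 bp
  196→212: 16 bp
  212→215: 3 bp
  215→229: 14 bp
  229→0 (wrap): 241-229+0 = 12 bp

[2,2,3,5,5,6,6,7,7,7,7,7,7,8,9,11,11,12,12,12,14,14,15,16,17,19]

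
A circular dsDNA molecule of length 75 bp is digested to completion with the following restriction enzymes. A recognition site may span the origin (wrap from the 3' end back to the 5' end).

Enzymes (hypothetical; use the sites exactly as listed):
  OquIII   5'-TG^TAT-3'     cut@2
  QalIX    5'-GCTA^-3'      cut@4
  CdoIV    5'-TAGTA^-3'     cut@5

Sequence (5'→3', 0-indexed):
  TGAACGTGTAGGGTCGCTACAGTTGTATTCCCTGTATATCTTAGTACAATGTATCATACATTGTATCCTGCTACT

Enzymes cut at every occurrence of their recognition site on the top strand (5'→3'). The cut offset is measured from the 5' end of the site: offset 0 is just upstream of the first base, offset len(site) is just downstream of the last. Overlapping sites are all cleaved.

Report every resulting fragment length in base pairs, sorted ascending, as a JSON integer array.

[5,6,9,10,12,12,21]

Scan for sites:
  OquIII (TGTAT, off=2): starts [23, 32, 49, 61] → cuts [25, 34, 51, 63]
  QalIX (GCTA, off=4): starts [15, 69] → cuts [19, 73]
  CdoIV (TAGTA, off=5): starts [41] → cuts [46]

All cut coordinates (distinct, sorted): [19, 25, 34, 46, 51, 63, 73]

Fragment lengths:
  19→25: 6 bp
  25→34: 9 bp
  34→46: 12 bp
  46→51: 5 bp
  51→63: 12 bp
  63→73: 10 bp
  73→19 (wrap): 75-73+19 = 21 bp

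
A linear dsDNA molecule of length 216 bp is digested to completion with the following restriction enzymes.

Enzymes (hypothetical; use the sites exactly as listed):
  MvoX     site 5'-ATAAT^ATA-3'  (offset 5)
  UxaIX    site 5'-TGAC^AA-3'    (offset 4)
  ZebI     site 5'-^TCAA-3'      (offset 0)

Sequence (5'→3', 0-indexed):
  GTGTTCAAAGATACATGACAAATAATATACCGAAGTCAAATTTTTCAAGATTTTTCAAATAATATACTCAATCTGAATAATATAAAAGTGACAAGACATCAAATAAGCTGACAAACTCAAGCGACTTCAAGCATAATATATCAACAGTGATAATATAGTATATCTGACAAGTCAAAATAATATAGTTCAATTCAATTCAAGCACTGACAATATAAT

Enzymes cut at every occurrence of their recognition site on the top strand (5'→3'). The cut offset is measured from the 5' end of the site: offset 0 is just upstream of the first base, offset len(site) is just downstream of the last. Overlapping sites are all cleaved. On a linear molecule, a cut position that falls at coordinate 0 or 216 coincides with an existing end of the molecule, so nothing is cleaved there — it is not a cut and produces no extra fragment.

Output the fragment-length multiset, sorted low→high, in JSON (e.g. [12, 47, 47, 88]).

Per-enzyme occurrences:
  MvoX ATAATATA/5: at [21, 58, 76, 132, 149, 176] ⇒ [26, 63, 81, 137, 154, 181]
  UxaIX TGACAA/4: at [15, 88, 108, 164, 204] ⇒ [19, 92, 112, 168, 208]
  ZebI TCAA/0: at [4, 35, 44, 54, 67, 98, 116, 126, 140, 171, 186, 191, 196] ⇒ [4, 35, 44, 54, 67, 98, 116, 126, 140, 171, 186, 191, 196]

All cut coordinates (distinct, sorted): [4, 19, 26, 35, 44, 54, 63, 67, 81, 92, 98, 112, 116, 126, 137, 140, 154, 168, 171, 181, 186, 191, 196, 208]

Fragments:
  [0,4): 4 bp
  [4,19): 15 bp
  [19,26): 7 bp
  [26,35): 9 bp
  [35,44): 9 bp
  [44,54): 10 bp
  [54,63): 9 bp
  [63,67): 4 bp
  [67,81): 14 bp
  [81,92): 11 bp
  [92,98): 6 bp
  [98,112): 14 bp
  [112,116): 4 bp
  [116,126): 10 bp
  [126,137): 11 bp
  [137,140): 3 bp
  [140,154): 14 bp
  [154,168): 14 bp
  [168,171): 3 bp
  [171,181): 10 bp
  [181,186): 5 bp
  [186,191): 5 bp
  [191,196): 5 bp
  [196,208): 12 bp
  [208,216): 8 bp

[3,3,4,4,4,5,5,5,6,7,8,9,9,9,10,10,10,11,11,12,14,14,14,14,15]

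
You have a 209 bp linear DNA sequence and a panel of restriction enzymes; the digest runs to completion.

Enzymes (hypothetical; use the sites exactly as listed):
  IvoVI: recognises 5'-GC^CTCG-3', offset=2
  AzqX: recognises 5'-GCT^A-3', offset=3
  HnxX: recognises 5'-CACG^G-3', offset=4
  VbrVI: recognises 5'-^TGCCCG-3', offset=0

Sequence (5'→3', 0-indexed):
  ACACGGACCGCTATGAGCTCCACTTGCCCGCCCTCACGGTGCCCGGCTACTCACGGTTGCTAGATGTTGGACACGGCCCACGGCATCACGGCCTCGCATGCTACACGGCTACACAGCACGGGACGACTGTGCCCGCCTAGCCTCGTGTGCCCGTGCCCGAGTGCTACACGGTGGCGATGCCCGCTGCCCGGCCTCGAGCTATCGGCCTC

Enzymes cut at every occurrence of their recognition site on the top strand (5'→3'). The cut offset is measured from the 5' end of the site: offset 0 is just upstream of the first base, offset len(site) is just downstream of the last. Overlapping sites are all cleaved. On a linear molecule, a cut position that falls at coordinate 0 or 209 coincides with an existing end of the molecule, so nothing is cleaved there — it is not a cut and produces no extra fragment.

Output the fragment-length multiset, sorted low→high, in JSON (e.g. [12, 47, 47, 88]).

Per-enzyme occurrences:
  IvoVI GCCTCG/2: at [90, 139, 190] ⇒ [92, 141, 192]
  AzqX GCTA/3: at [9, 45, 58, 99, 107, 162, 197] ⇒ [12, 48, 61, 102, 110, 165, 200]
  HnxX CACGG/4: at [1, 34, 51, 71, 78, 86, 103, 116, 166] ⇒ [5, 38, 55, 75, 82, 90, 107, 120, 170]
  VbrVI TGCCCG/0: at [24, 39, 129, 147, 153, 177, 184] ⇒ [24, 39, 129, 147, 153, 177, 184]

Pooled cuts: [5, 12, 24, 38, 39, 48, 55, 61, 75, 82, 90, 92, 102, 107, 110, 120, 129, 141, 147, 153, 165, 170, 177, 184, 192, 200]

Fragment lengths:
  [0,5): 5 bp
  [5,12): 7 bp
  [12,24): 12 bp
  [24,38): 14 bp
  [38,39): 1 bp
  [39,48): 9 bp
  [48,55): 7 bp
  [55,61): 6 bp
  [61,75): 14 bp
  [75,82): 7 bp
  [82,90): 8 bp
  [90,92): 2 bp
  [92,102): 10 bp
  [102,107): 5 bp
  [107,110): 3 bp
  [110,120): 10 bp
  [120,129): 9 bp
  [129,141): 12 bp
  [141,147): 6 bp
  [147,153): 6 bp
  [153,165): 12 bp
  [165,170): 5 bp
  [170,177): 7 bp
  [177,184): 7 bp
  [184,192): 8 bp
  [192,200): 8 bp
  [200,209): 9 bp

[1,2,3,5,5,5,6,6,6,7,7,7,7,7,8,8,8,9,9,9,10,10,12,12,12,14,14]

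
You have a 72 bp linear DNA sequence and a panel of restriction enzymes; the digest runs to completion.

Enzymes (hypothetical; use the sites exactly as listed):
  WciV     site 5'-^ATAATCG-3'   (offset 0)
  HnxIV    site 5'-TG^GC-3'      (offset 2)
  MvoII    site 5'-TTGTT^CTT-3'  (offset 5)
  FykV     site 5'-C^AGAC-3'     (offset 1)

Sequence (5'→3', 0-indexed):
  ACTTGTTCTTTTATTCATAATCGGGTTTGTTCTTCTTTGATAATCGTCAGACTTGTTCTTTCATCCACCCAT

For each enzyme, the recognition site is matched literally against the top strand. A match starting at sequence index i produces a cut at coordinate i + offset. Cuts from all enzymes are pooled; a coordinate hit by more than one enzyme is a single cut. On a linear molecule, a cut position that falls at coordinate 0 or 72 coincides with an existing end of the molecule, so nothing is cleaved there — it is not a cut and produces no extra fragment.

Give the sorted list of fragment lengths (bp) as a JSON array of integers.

Site scan:
  WciV (ATAATCG, off=0): starts [16, 39] → cuts [16, 39]
  HnxIV (TGGC, off=2): no sites
  MvoII (TTGTTCTT, off=5): starts [2, 26, 52] → cuts [7, 31, 57]
  FykV (CAGAC, off=1): starts [47] → cuts [48]

Pooled cuts: [7, 16, 31, 39, 48, 57]

Fragment lengths:
  [0,7): 7 bp
  [7,16): 9 bp
  [16,31): 15 bp
  [31,39): 8 bp
  [39,48): 9 bp
  [48,57): 9 bp
  [57,72): 15 bp

[7,8,9,9,9,15,15]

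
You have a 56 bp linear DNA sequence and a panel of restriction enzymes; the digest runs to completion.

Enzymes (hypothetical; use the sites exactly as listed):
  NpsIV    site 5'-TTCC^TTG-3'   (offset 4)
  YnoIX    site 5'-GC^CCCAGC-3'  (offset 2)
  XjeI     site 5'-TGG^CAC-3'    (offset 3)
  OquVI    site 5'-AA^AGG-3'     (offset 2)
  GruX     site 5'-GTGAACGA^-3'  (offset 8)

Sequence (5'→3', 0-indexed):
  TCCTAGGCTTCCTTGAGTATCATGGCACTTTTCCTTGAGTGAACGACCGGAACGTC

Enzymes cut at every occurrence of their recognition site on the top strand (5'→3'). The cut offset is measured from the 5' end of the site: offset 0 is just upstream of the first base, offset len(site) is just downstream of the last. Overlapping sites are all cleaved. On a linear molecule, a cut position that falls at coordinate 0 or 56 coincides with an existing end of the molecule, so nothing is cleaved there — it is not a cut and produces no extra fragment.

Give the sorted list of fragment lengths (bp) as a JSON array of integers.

[9,10,12,12,13]

Site scan:
  NpsIV (TTCCTTG, off=4): starts [8, 30] → cuts [12, 34]
  YnoIX (GCCCCAGC, off=2): no sites
  XjeI (TGGCAC, off=3): starts [22] → cuts [25]
  OquVI (AAAGG, off=2): no sites
  GruX (GTGAACGA, off=8): starts [38] → cuts [46]

All cut coordinates (distinct, sorted): [12, 25, 34, 46]

Fragments:
  [0,12): 12 bp
  [12,25): 13 bp
  [25,34): 9 bp
  [34,46): 12 bp
  [46,56): 10 bp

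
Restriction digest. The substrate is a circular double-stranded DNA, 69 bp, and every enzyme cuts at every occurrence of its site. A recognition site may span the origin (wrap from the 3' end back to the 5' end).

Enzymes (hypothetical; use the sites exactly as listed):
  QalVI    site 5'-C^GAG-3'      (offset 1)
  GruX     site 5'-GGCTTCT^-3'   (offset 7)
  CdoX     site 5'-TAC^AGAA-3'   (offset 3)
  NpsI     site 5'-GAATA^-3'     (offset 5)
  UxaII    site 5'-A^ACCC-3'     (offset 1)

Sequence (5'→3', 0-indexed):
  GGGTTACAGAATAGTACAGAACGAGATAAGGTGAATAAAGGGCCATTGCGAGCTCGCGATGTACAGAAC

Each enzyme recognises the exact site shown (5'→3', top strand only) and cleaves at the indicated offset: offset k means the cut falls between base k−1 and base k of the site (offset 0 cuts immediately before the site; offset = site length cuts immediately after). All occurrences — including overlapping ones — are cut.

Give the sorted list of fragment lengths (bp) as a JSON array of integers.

[4,5,6,12,12,15,15]

Per-enzyme occurrences:
  QalVI (CGAG, off=1): starts [21, 48] → cuts [22, 49]
  GruX (GGCTTCT, off=7): no sites
  CdoX (TACAGAA, off=3): starts [4, 14, 61] → cuts [7, 17, 64]
  NpsI (GAATA, off=5): starts [8, 32] → cuts [13, 37]
  UxaII (AACCC, off=1): no sites

All cut coordinates (distinct, sorted): [7, 13, 17, 22, 37, 49, 64]

Fragment lengths:
  7→13: 6 bp
  13→17: 4 bp
  17→22: 5 bp
  22→37: 15 bp
  37→49: 12 bp
  49→64: 15 bp
  64→7 (wrap): 69-64+7 = 12 bp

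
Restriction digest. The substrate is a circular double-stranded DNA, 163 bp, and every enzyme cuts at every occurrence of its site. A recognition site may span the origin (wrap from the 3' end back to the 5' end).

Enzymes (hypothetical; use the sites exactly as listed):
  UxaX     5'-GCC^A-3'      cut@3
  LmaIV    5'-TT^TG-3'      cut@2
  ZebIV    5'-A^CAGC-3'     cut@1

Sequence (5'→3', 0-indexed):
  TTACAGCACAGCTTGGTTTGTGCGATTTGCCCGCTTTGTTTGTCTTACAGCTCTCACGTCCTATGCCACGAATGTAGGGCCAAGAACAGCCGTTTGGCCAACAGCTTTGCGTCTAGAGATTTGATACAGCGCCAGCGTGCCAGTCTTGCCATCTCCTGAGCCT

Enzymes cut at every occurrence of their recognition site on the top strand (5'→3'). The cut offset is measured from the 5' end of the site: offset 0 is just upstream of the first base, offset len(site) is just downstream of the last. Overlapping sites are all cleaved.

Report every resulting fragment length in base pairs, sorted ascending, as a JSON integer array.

[2,4,5,5,5,5,6,7,7,8,8,9,9,9,10,14,14,16,20]

Site scan:
  UxaX (GCCA, off=3): starts [64, 78, 96, 130, 138, 147] → cuts [67, 81, 99, 133, 141, 150]
  LmaIV (TTTG, off=2): starts [16, 25, 34, 38, 92, 105, 119] → cuts [18, 27, 36, 40, 94, 107, 121]
  ZebIV (ACAGC, off=1): starts [2, 7, 46, 85, 100, 125] → cuts [3, 8, 47, 86, 101, 126]

All cut coordinates (distinct, sorted): [3, 8, 18, 27, 36, 40, 47, 67, 81, 86, 94, 99, 101, 107, 121, 126, 133, 141, 150]

Fragment lengths:
  3→8: 5 bp
  8→18: 10 bp
  18→27: 9 bp
  27→36: 9 bp
  36→40: 4 bp
  40→47: 7 bp
  47→67: 20 bp
  67→81: 14 bp
  81→86: 5 bp
  86→94: 8 bp
  94→99: 5 bp
  99→101: 2 bp
  101→107: 6 bp
  107→121: 14 bp
  121→126: 5 bp
  126→133: 7 bp
  133→141: 8 bp
  141→150: 9 bp
  150→3 (wrap): 163-150+3 = 16 bp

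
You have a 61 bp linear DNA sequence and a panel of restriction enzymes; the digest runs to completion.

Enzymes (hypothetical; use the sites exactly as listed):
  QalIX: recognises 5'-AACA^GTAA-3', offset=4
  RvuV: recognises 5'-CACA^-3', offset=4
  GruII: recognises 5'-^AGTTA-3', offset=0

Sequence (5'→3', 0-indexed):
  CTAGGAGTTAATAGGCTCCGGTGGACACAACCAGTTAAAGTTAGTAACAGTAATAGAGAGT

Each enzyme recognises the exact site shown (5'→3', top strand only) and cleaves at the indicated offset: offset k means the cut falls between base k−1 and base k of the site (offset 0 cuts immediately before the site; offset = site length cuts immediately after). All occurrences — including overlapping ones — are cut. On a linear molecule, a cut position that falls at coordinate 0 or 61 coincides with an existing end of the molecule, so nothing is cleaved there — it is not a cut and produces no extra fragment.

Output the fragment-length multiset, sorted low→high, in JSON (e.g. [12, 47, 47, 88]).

[3,5,6,11,12,24]

Site scan:
  QalIX (AACAGTAA, off=4): starts [45] → cuts [49]
  RvuV (CACA, off=4): starts [25] → cuts [29]
  GruII (AGTTA, off=0): starts [5, 32, 38] → cuts [5, 32, 38]

Pooled cuts: [5, 29, 32, 38, 49]

Fragment lengths:
  [0,5): 5 bp
  [5,29): 24 bp
  [29,32): 3 bp
  [32,38): 6 bp
  [38,49): 11 bp
  [49,61): 12 bp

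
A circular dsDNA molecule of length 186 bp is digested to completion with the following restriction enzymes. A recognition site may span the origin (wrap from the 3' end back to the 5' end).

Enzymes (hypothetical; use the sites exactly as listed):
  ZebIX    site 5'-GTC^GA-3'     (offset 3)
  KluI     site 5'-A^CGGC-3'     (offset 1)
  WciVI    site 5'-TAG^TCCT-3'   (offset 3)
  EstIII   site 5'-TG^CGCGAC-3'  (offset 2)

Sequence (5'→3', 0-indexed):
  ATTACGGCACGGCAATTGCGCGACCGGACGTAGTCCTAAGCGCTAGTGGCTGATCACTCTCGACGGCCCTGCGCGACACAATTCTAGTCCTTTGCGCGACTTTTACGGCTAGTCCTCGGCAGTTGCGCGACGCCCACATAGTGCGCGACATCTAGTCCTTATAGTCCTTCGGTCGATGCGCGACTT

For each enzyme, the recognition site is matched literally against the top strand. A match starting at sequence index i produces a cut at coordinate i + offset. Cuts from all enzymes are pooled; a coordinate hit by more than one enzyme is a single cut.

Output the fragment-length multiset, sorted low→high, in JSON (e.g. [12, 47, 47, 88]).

[4,5,7,7,8,9,9,10,11,12,12,13,15,16,18,30]

Per-enzyme occurrences:
  ZebIX (GTCGA, off=3): starts [171] → cuts [174]
  KluI (ACGGC, off=1): starts [3, 8, 62, 104] → cuts [4, 9, 63, 105]
  WciVI (TAGTCCT, off=3): starts [30, 84, 109, 152, 161] → cuts [33, 87, 112, 155, 164]
  EstIII (TGCGCGAC, off=2): starts [16, 69, 92, 123, 141, 176] → cuts [18, 71, 94, 125, 143, 178]

Pooled cuts: [4, 9, 18, 33, 63, 71, 87, 94, 105, 112, 125, 143, 155, 164, 174, 178]

Fragments:
  4→9: 5 bp
  9→18: 9 bp
  18→33: 15 bp
  33→63: 30 bp
  63→71: 8 bp
  71→87: 16 bp
  87→94: 7 bp
  94→105: 11 bp
  105→112: 7 bp
  112→125: 13 bp
  125→143: 18 bp
  143→155: 12 bp
  155→164: 9 bp
  164→174: 10 bp
  174→178: 4 bp
  178→4 (wrap): 186-178+4 = 12 bp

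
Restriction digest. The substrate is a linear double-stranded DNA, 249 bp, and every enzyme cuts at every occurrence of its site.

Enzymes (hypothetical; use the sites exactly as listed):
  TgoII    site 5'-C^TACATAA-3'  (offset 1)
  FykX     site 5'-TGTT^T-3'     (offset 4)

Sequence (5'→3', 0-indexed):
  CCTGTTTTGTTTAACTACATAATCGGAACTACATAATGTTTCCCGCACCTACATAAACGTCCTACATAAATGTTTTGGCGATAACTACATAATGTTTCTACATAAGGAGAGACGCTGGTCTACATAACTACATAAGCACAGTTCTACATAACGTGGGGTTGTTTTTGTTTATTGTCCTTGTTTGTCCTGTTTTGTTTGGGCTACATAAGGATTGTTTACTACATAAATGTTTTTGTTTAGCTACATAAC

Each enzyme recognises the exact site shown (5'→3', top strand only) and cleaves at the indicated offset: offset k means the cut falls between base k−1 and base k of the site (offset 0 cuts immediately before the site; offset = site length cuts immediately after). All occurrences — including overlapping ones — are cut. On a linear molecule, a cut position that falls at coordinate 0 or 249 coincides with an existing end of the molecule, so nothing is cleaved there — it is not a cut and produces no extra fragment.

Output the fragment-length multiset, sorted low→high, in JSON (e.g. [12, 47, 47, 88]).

Per-enzyme occurrences:
  TgoII (CTACATAA, off=1): starts [14, 28, 48, 61, 84, 97, 119, 127, 143, 200, 218, 240] → cuts [15, 29, 49, 62, 85, 98, 120, 128, 144, 201, 219, 241]
  FykX (TGTTT, off=4): starts [2, 7, 36, 70, 92, 159, 165, 178, 187, 192, 212, 227, 233] → cuts [6, 11, 40, 74, 96, 163, 169, 182, 191, 196, 216, 231, 237]

All cut coordinates (distinct, sorted): [6, 11, 15, 29, 40, 49, 62, 74, 85, 96, 98, 120, 128, 144, 163, 169, 182, 191, 196, 201, 216, 219, 231, 237, 241]

Fragments:
  [0,6): 6 bp
  [6,11): 5 bp
  [11,15): 4 bp
  [15,29): 14 bp
  [29,40): 11 bp
  [40,49): 9 bp
  [49,62): 13 bp
  [62,74): 12 bp
  [74,85): 11 bp
  [85,96): 11 bp
  [96,98): 2 bp
  [98,120): 22 bp
  [120,128): 8 bp
  [128,144): 16 bp
  [144,163): 19 bp
  [163,169): 6 bp
  [169,182): 13 bp
  [182,191): 9 bp
  [191,196): 5 bp
  [196,201): 5 bp
  [201,216): 15 bp
  [216,219): 3 bp
  [219,231): 12 bp
  [231,237): 6 bp
  [237,241): 4 bp
  [241,249): 8 bp

[2,3,4,4,5,5,5,6,6,6,8,8,9,9,11,11,11,12,12,13,13,14,15,16,19,22]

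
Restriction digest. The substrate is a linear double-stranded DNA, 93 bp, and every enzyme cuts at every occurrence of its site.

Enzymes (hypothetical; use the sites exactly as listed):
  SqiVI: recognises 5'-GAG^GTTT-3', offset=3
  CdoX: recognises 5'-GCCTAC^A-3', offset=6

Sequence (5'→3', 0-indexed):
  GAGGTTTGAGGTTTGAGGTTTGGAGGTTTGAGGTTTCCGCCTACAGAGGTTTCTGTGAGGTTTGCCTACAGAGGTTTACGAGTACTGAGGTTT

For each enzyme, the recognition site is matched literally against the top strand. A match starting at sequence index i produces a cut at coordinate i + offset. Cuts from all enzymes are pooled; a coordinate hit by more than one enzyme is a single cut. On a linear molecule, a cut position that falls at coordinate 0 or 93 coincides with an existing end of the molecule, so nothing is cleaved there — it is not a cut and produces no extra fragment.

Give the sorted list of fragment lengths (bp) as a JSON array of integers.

[3,4,4,4,7,7,7,8,10,11,12,16]

Site scan:
  SqiVI (GAGGTTT, off=3): starts [0, 7, 14, 22, 29, 45, 56, 70, 86] → cuts [3, 10, 17, 25, 32, 48, 59, 73, 89]
  CdoX (GCCTACA, off=6): starts [38, 63] → cuts [44, 69]

All cut coordinates (distinct, sorted): [3, 10, 17, 25, 32, 44, 48, 59, 69, 73, 89]

Fragment lengths:
  [0,3): 3 bp
  [3,10): 7 bp
  [10,17): 7 bp
  [17,25): 8 bp
  [25,32): 7 bp
  [32,44): 12 bp
  [44,48): 4 bp
  [48,59): 11 bp
  [59,69): 10 bp
  [69,73): 4 bp
  [73,89): 16 bp
  [89,93): 4 bp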